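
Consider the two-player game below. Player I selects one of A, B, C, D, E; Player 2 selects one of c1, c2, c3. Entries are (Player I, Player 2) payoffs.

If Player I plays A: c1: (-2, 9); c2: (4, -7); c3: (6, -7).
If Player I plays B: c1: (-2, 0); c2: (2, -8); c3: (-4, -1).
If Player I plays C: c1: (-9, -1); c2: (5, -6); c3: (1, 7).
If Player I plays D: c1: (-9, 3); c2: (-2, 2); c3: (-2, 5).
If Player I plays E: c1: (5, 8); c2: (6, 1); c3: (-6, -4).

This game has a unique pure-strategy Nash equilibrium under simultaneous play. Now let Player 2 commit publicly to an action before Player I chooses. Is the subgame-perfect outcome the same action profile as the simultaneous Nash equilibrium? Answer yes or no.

yes

Player I best-responds to each possible Player 2 move:
- c1: BR = E, leader payoff 8.
- c2: BR = E, leader payoff 1.
- c3: BR = A, leader payoff -7.
Among 8, 1, -7, the best is 8 at c1. Subgame-perfect outcome: (E, c1) with payoffs (5, 8).
For the simultaneous game, intersect best replies.
Player I's best replies: c1→E; c2→E; c3→A.
Player 2's best replies: A→c1; B→c1; C→c3; D→c3; E→c1.
Only (E, c1) has each player best-responding; Nash payoffs (5, 8).
Sequential outcome (E, c1) coincides with the Nash profile (E, c1).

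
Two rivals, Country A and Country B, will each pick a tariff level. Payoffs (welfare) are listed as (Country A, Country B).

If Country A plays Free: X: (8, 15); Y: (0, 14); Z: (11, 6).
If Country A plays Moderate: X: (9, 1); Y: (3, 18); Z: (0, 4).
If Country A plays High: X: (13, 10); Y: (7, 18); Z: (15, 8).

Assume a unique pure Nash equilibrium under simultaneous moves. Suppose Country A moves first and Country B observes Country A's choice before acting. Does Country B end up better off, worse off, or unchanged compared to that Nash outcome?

worse off

Backward induction with Country A moving first.
- Free → Country B plays X (best of 15, 14, 6); Country A gets 8.
- Moderate → Country B plays Y (best of 1, 18, 4); Country A gets 3.
- High → Country B plays Y (best of 10, 18, 8); Country A gets 7.
Among 8, 3, 7, the best is 8 at Free. Subgame-perfect outcome: (Free, X) with payoffs (8, 15).
Under simultaneous play:
Country A's best replies: X→High; Y→High; Z→High.
Country B's best replies: Free→X; Moderate→Y; High→Y.
Only (High, Y) has each player best-responding; Nash payoffs (7, 18).
Country B earns 15 sequentially versus 18 at the Nash outcome: worse off.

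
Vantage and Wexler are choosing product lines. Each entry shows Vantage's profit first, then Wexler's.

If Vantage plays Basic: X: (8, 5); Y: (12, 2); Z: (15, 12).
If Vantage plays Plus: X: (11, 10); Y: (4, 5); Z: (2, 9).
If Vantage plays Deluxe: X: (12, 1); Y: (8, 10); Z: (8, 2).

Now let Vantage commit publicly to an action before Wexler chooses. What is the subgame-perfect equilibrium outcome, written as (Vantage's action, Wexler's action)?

Solve by backward induction (Vantage leads).
- Basic: BR = Z, leader payoff 15.
- Plus: BR = X, leader payoff 11.
- Deluxe: BR = Y, leader payoff 8.
Among 15, 11, 8, the best is 15 at Basic. Subgame-perfect outcome: (Basic, Z) with payoffs (15, 12).

(Basic, Z)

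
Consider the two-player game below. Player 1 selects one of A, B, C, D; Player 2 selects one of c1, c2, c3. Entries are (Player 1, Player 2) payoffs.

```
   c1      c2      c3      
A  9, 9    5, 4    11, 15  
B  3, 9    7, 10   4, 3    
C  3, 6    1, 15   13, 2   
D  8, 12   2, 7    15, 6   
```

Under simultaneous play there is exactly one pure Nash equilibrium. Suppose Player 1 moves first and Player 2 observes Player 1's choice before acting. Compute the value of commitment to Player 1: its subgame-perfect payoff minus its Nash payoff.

4

Solve by backward induction (Player 1 leads).
- A: Player 2 compares 9, 4, 15 and picks c3; Player 1 would get 11.
- B: Player 2 compares 9, 10, 3 and picks c2; Player 1 would get 7.
- C: Player 2 compares 6, 15, 2 and picks c2; Player 1 would get 1.
- D: Player 2 compares 12, 7, 6 and picks c1; Player 1 would get 8.
Maximizing over 11, 7, 1, 8, Player 1 chooses A. Subgame-perfect outcome: (A, c3) with payoffs (11, 15).
Under simultaneous play:
Player 1's best replies: c1→A; c2→B; c3→D.
Player 2's best replies: A→c3; B→c2; C→c2; D→c1.
The unique mutual best reply is (B, c2), giving (7, 10).
Player 1's commitment gain: 11 − 7 = 4.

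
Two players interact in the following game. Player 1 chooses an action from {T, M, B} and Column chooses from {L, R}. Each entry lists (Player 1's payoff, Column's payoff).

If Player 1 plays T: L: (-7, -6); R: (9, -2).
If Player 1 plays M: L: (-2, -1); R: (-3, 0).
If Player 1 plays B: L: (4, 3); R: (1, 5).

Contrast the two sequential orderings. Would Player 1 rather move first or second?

If Player 1 leads: Column's best replies are T→R, M→R, B→R; Player 1's induced payoffs 9, -3, 1; outcome (T, R), payoffs (9, -2).
If Column leads: Player 1's best replies are L→B, R→T; Column's induced payoffs 3, -2; outcome (B, L), payoffs (4, 3).
Player 1 gets 9 moving first and 4 moving second, so Player 1 prefers to move first.

first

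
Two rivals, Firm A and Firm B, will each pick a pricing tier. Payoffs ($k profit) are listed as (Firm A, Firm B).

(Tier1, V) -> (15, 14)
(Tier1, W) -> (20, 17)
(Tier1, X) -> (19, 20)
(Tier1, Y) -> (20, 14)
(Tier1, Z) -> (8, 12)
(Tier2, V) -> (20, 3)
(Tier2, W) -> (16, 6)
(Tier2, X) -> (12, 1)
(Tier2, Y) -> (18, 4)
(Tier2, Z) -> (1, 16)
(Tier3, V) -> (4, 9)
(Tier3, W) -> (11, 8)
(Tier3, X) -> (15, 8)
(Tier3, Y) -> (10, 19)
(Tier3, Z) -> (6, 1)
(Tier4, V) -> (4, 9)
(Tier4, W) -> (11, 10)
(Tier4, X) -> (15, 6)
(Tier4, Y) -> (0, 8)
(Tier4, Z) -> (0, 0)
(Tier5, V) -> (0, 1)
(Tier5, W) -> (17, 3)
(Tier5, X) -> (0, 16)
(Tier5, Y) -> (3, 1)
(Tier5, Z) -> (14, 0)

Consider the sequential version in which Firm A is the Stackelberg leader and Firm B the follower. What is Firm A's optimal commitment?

Tier1

Solve by backward induction (Firm A leads).
- Tier1 → Firm B plays X (best of 14, 17, 20, 14, 12); Firm A gets 19.
- Tier2 → Firm B plays Z (best of 3, 6, 1, 4, 16); Firm A gets 1.
- Tier3 → Firm B plays Y (best of 9, 8, 8, 19, 1); Firm A gets 10.
- Tier4 → Firm B plays W (best of 9, 10, 6, 8, 0); Firm A gets 11.
- Tier5 → Firm B plays X (best of 1, 3, 16, 1, 0); Firm A gets 0.
Firm A's induced payoffs are 19, 1, 10, 11, 0, so Firm A commits to Tier1. Subgame-perfect outcome: (Tier1, X) with payoffs (19, 20).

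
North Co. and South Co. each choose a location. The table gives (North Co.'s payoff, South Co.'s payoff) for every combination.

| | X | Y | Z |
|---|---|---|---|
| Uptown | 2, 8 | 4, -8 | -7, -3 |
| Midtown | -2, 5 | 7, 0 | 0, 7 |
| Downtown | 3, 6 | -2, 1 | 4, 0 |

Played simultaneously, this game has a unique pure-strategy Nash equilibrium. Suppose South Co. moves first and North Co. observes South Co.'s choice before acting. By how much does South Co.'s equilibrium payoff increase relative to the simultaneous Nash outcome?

0

Solve by backward induction (South Co. leads).
- X: North Co. compares 2, -2, 3 and picks Downtown; South Co. would get 6.
- Y: North Co. compares 4, 7, -2 and picks Midtown; South Co. would get 0.
- Z: North Co. compares -7, 0, 4 and picks Downtown; South Co. would get 0.
South Co.'s induced payoffs are 6, 0, 0, so South Co. commits to X. Subgame-perfect outcome: (Downtown, X) with payoffs (3, 6).
For the simultaneous game, intersect best replies.
North Co.'s best replies: X→Downtown; Y→Midtown; Z→Downtown.
South Co.'s best replies: Uptown→X; Midtown→Z; Downtown→X.
The unique mutual best reply is (Downtown, X), giving (3, 6).
South Co.'s commitment gain: 6 − 6 = 0.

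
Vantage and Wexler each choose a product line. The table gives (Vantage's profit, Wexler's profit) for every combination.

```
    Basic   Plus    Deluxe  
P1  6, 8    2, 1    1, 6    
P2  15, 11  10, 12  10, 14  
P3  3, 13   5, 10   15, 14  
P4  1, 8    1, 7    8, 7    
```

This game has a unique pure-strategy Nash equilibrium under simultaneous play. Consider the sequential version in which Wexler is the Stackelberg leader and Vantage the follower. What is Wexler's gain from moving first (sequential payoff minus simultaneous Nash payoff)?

0

Vantage best-responds to each possible Wexler move:
- Basic → Vantage plays P2 (best of 6, 15, 3, 1); Wexler gets 11.
- Plus → Vantage plays P2 (best of 2, 10, 5, 1); Wexler gets 12.
- Deluxe → Vantage plays P3 (best of 1, 10, 15, 8); Wexler gets 14.
Among 11, 12, 14, the best is 14 at Deluxe. Subgame-perfect outcome: (P3, Deluxe) with payoffs (15, 14).
Under simultaneous play:
Vantage's best replies: Basic→P2; Plus→P2; Deluxe→P3.
Wexler's best replies: P1→Basic; P2→Deluxe; P3→Deluxe; P4→Basic.
Only (P3, Deluxe) has each player best-responding; Nash payoffs (15, 14).
Wexler's commitment gain: 14 − 14 = 0.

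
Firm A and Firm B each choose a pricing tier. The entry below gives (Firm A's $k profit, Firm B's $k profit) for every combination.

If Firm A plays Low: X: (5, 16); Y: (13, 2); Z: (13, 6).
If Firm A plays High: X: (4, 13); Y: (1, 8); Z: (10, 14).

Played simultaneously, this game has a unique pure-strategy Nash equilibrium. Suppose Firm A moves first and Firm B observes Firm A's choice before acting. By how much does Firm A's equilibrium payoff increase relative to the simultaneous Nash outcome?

Solve by backward induction (Firm A leads).
- Low: BR = X, leader payoff 5.
- High: BR = Z, leader payoff 10.
Firm A's induced payoffs are 5, 10, so Firm A commits to High. Subgame-perfect outcome: (High, Z) with payoffs (10, 14).
Now find the simultaneous Nash equilibrium.
Firm A's best replies: X→Low; Y→Low; Z→Low.
Firm B's best replies: Low→X; High→Z.
Only (Low, X) has each player best-responding; Nash payoffs (5, 16).
Firm A's commitment gain: 10 − 5 = 5.

5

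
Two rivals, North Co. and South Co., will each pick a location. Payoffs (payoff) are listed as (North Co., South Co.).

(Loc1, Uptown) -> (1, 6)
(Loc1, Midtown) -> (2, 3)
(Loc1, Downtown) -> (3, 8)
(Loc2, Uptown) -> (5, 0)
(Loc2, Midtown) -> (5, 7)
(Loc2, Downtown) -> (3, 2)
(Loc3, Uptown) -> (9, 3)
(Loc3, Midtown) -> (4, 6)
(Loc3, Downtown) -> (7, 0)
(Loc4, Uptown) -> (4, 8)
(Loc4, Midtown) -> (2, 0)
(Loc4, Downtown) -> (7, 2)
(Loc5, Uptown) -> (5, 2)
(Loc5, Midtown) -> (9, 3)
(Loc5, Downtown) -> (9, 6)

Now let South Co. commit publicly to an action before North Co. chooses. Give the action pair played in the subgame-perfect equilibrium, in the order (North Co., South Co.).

North Co. best-responds to each possible South Co. move:
- Uptown: BR = Loc3, leader payoff 3.
- Midtown: BR = Loc5, leader payoff 3.
- Downtown: BR = Loc5, leader payoff 6.
South Co.'s induced payoffs are 3, 3, 6, so South Co. commits to Downtown. Subgame-perfect outcome: (Loc5, Downtown) with payoffs (9, 6).

(Loc5, Downtown)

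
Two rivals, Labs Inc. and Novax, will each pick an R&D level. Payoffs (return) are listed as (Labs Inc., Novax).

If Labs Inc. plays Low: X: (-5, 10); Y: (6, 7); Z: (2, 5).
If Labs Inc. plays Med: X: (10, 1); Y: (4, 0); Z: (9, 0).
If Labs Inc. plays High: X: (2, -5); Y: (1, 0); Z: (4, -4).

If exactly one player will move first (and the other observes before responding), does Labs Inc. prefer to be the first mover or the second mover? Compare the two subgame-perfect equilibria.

first

If Labs Inc. leads: Novax's best replies are Low→X, Med→X, High→Y; Labs Inc.'s induced payoffs -5, 10, 1; outcome (Med, X), payoffs (10, 1).
If Novax leads: Labs Inc.'s best replies are X→Med, Y→Low, Z→Med; Novax's induced payoffs 1, 7, 0; outcome (Low, Y), payoffs (6, 7).
Labs Inc. gets 10 moving first and 6 moving second, so Labs Inc. prefers to move first.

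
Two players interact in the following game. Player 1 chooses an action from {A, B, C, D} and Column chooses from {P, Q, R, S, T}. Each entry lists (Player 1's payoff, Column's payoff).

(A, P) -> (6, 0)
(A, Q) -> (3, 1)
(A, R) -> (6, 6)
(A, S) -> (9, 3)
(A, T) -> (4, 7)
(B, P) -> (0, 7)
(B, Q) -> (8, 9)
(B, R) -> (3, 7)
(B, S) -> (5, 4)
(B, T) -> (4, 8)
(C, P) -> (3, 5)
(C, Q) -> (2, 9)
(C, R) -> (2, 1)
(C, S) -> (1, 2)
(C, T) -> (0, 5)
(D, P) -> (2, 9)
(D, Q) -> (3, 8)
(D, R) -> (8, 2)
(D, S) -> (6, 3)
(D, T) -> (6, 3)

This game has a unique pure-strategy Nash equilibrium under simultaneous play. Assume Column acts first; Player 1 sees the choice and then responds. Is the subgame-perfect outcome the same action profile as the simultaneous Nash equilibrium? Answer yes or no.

Player 1 best-responds to each possible Column move:
- P → Player 1 plays A (best of 6, 0, 3, 2); Column gets 0.
- Q → Player 1 plays B (best of 3, 8, 2, 3); Column gets 9.
- R → Player 1 plays D (best of 6, 3, 2, 8); Column gets 2.
- S → Player 1 plays A (best of 9, 5, 1, 6); Column gets 3.
- T → Player 1 plays D (best of 4, 4, 0, 6); Column gets 3.
Maximizing over 0, 9, 2, 3, 3, Column chooses Q. Subgame-perfect outcome: (B, Q) with payoffs (8, 9).
For the simultaneous game, intersect best replies.
Player 1's best replies: P→A; Q→B; R→D; S→A; T→D.
Column's best replies: A→T; B→Q; C→Q; D→P.
Only (B, Q) has each player best-responding; Nash payoffs (8, 9).
Sequential outcome (B, Q) coincides with the Nash profile (B, Q).

yes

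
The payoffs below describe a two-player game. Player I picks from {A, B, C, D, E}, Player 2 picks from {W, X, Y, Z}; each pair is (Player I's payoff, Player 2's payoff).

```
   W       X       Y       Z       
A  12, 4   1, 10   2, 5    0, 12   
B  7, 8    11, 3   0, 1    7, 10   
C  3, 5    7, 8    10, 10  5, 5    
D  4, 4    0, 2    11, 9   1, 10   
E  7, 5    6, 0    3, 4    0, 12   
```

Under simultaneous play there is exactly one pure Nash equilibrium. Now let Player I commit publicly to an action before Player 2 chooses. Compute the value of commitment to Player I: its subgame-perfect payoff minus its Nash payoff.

Backward induction with Player I moving first.
- A: BR = Z, leader payoff 0.
- B: BR = Z, leader payoff 7.
- C: BR = Y, leader payoff 10.
- D: BR = Z, leader payoff 1.
- E: BR = Z, leader payoff 0.
Maximizing over 0, 7, 10, 1, 0, Player I chooses C. Subgame-perfect outcome: (C, Y) with payoffs (10, 10).
Now find the simultaneous Nash equilibrium.
Player I's best replies: W→A; X→B; Y→D; Z→B.
Player 2's best replies: A→Z; B→Z; C→Y; D→Z; E→Z.
Only (B, Z) has each player best-responding; Nash payoffs (7, 10).
Player I's commitment gain: 10 − 7 = 3.

3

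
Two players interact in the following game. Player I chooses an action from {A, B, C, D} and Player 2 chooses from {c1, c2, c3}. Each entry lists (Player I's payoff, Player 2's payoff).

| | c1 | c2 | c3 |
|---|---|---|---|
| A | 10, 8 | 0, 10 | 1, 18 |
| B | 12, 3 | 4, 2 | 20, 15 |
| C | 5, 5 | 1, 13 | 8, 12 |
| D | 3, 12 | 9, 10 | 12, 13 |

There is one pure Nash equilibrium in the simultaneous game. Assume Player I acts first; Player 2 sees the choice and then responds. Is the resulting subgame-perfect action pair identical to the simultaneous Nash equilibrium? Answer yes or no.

Player 2 best-responds to each possible Player I move:
- A: Player 2 compares 8, 10, 18 and picks c3; Player I would get 1.
- B: Player 2 compares 3, 2, 15 and picks c3; Player I would get 20.
- C: Player 2 compares 5, 13, 12 and picks c2; Player I would get 1.
- D: Player 2 compares 12, 10, 13 and picks c3; Player I would get 12.
Maximizing over 1, 20, 1, 12, Player I chooses B. Subgame-perfect outcome: (B, c3) with payoffs (20, 15).
For the simultaneous game, intersect best replies.
Player I's best replies: c1→B; c2→D; c3→B.
Player 2's best replies: A→c3; B→c3; C→c2; D→c3.
Only (B, c3) has each player best-responding; Nash payoffs (20, 15).
Sequential outcome (B, c3) coincides with the Nash profile (B, c3).

yes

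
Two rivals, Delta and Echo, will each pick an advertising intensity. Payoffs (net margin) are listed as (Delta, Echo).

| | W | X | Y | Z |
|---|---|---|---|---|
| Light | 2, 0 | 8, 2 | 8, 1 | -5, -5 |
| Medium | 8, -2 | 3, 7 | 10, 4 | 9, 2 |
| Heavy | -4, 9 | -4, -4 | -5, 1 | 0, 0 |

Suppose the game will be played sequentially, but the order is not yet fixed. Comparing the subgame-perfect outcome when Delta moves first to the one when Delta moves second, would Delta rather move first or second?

second

If Delta leads: Echo's best replies are Light→X, Medium→X, Heavy→W; Delta's induced payoffs 8, 3, -4; outcome (Light, X), payoffs (8, 2).
If Echo leads: Delta's best replies are W→Medium, X→Light, Y→Medium, Z→Medium; Echo's induced payoffs -2, 2, 4, 2; outcome (Medium, Y), payoffs (10, 4).
Delta gets 8 moving first and 10 moving second, so Delta prefers to move second.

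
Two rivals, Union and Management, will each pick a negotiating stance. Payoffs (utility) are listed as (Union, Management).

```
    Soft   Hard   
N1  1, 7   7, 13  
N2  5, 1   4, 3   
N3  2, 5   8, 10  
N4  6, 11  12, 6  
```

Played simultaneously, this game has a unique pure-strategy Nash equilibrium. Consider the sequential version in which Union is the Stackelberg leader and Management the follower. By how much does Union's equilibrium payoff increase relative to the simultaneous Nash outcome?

2

Solve by backward induction (Union leads).
- N1 → Management plays Hard (best of 7, 13); Union gets 7.
- N2 → Management plays Hard (best of 1, 3); Union gets 4.
- N3 → Management plays Hard (best of 5, 10); Union gets 8.
- N4 → Management plays Soft (best of 11, 6); Union gets 6.
Among 7, 4, 8, 6, the best is 8 at N3. Subgame-perfect outcome: (N3, Hard) with payoffs (8, 10).
Now find the simultaneous Nash equilibrium.
Union's best replies: Soft→N4; Hard→N4.
Management's best replies: N1→Hard; N2→Hard; N3→Hard; N4→Soft.
Only (N4, Soft) has each player best-responding; Nash payoffs (6, 11).
Union's commitment gain: 8 − 6 = 2.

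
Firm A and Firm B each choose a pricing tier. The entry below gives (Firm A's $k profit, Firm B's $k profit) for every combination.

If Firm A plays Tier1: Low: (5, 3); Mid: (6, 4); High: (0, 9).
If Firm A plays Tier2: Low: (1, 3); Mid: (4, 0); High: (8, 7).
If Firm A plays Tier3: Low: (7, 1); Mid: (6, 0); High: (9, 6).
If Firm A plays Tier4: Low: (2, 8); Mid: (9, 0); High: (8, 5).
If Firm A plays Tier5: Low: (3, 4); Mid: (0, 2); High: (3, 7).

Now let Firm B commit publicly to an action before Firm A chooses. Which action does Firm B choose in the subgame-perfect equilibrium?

High

Solve by backward induction (Firm B leads).
- Low: Firm A compares 5, 1, 7, 2, 3 and picks Tier3; Firm B would get 1.
- Mid: Firm A compares 6, 4, 6, 9, 0 and picks Tier4; Firm B would get 0.
- High: Firm A compares 0, 8, 9, 8, 3 and picks Tier3; Firm B would get 6.
Among 1, 0, 6, the best is 6 at High. Subgame-perfect outcome: (Tier3, High) with payoffs (9, 6).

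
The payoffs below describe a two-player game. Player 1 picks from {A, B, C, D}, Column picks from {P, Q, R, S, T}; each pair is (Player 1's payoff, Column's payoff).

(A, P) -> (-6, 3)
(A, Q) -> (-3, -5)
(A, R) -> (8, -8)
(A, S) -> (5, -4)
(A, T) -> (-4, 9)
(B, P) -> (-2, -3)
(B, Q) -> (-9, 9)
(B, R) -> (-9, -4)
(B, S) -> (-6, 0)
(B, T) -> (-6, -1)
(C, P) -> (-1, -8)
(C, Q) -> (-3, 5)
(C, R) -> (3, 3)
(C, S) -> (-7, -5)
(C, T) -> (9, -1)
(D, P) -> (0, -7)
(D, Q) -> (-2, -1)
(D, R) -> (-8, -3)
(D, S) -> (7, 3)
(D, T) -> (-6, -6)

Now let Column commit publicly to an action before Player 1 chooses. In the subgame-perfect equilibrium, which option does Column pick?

Player 1 best-responds to each possible Column move:
- P: Player 1 compares -6, -2, -1, 0 and picks D; Column would get -7.
- Q: Player 1 compares -3, -9, -3, -2 and picks D; Column would get -1.
- R: Player 1 compares 8, -9, 3, -8 and picks A; Column would get -8.
- S: Player 1 compares 5, -6, -7, 7 and picks D; Column would get 3.
- T: Player 1 compares -4, -6, 9, -6 and picks C; Column would get -1.
Among -7, -1, -8, 3, -1, the best is 3 at S. Subgame-perfect outcome: (D, S) with payoffs (7, 3).

S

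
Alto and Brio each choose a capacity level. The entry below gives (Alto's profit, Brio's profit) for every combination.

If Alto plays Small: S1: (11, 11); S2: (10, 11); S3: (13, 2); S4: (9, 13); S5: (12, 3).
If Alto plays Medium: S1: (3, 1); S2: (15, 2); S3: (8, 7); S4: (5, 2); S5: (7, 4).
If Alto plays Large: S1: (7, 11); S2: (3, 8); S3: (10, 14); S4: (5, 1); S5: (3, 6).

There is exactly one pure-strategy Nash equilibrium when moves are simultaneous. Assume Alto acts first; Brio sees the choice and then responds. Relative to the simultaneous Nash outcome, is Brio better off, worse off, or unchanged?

Backward induction with Alto moving first.
- Small → Brio plays S4 (best of 11, 11, 2, 13, 3); Alto gets 9.
- Medium → Brio plays S3 (best of 1, 2, 7, 2, 4); Alto gets 8.
- Large → Brio plays S3 (best of 11, 8, 14, 1, 6); Alto gets 10.
Alto's induced payoffs are 9, 8, 10, so Alto commits to Large. Subgame-perfect outcome: (Large, S3) with payoffs (10, 14).
Under simultaneous play:
Alto's best replies: S1→Small; S2→Medium; S3→Small; S4→Small; S5→Small.
Brio's best replies: Small→S4; Medium→S3; Large→S3.
The unique mutual best reply is (Small, S4), giving (9, 13).
Brio earns 14 sequentially versus 13 at the Nash outcome: better off.

better off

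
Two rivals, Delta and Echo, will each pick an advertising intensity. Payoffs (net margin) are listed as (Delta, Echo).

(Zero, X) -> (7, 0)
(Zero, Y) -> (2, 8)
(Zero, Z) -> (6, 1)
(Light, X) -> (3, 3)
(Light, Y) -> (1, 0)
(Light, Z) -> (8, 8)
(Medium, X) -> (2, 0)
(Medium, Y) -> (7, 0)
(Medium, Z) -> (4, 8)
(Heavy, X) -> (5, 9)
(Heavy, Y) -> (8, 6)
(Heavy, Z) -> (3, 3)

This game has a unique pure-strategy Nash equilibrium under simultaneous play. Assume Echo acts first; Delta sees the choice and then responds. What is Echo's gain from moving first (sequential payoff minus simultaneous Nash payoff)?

Delta best-responds to each possible Echo move:
- X → Delta plays Zero (best of 7, 3, 2, 5); Echo gets 0.
- Y → Delta plays Heavy (best of 2, 1, 7, 8); Echo gets 6.
- Z → Delta plays Light (best of 6, 8, 4, 3); Echo gets 8.
Among 0, 6, 8, the best is 8 at Z. Subgame-perfect outcome: (Light, Z) with payoffs (8, 8).
Under simultaneous play:
Delta's best replies: X→Zero; Y→Heavy; Z→Light.
Echo's best replies: Zero→Y; Light→Z; Medium→Z; Heavy→X.
The unique mutual best reply is (Light, Z), giving (8, 8).
Echo's commitment gain: 8 − 8 = 0.

0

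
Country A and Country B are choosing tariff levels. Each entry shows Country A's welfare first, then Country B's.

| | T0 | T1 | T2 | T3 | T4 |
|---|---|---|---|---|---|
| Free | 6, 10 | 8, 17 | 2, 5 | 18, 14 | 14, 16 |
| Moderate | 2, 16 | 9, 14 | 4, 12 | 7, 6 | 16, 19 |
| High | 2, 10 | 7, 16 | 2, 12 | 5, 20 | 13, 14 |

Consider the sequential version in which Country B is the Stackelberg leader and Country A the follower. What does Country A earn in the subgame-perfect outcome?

16

Work backward from Country A's decision.
- T0: Country A compares 6, 2, 2 and picks Free; Country B would get 10.
- T1: Country A compares 8, 9, 7 and picks Moderate; Country B would get 14.
- T2: Country A compares 2, 4, 2 and picks Moderate; Country B would get 12.
- T3: Country A compares 18, 7, 5 and picks Free; Country B would get 14.
- T4: Country A compares 14, 16, 13 and picks Moderate; Country B would get 19.
Among 10, 14, 12, 14, 19, the best is 19 at T4. Subgame-perfect outcome: (Moderate, T4) with payoffs (16, 19).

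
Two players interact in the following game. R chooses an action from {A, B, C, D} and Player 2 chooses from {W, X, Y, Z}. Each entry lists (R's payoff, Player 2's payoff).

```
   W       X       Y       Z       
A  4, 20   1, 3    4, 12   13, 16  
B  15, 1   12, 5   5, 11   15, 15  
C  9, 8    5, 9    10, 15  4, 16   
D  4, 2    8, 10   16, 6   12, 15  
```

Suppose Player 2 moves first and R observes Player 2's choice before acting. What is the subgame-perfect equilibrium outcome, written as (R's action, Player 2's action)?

Work backward from R's decision.
- W → R plays B (best of 4, 15, 9, 4); Player 2 gets 1.
- X → R plays B (best of 1, 12, 5, 8); Player 2 gets 5.
- Y → R plays D (best of 4, 5, 10, 16); Player 2 gets 6.
- Z → R plays B (best of 13, 15, 4, 12); Player 2 gets 15.
Maximizing over 1, 5, 6, 15, Player 2 chooses Z. Subgame-perfect outcome: (B, Z) with payoffs (15, 15).

(B, Z)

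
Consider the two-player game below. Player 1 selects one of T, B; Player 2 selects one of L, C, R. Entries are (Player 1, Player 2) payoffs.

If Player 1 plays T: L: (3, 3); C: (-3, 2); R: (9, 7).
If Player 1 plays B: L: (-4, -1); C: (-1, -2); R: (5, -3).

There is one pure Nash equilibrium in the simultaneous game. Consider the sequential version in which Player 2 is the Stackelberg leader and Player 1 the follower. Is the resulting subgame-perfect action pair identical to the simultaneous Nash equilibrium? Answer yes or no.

Work backward from Player 1's decision.
- L → Player 1 plays T (best of 3, -4); Player 2 gets 3.
- C → Player 1 plays B (best of -3, -1); Player 2 gets -2.
- R → Player 1 plays T (best of 9, 5); Player 2 gets 7.
Among 3, -2, 7, the best is 7 at R. Subgame-perfect outcome: (T, R) with payoffs (9, 7).
Now find the simultaneous Nash equilibrium.
Player 1's best replies: L→T; C→B; R→T.
Player 2's best replies: T→R; B→L.
Only (T, R) has each player best-responding; Nash payoffs (9, 7).
Sequential outcome (T, R) coincides with the Nash profile (T, R).

yes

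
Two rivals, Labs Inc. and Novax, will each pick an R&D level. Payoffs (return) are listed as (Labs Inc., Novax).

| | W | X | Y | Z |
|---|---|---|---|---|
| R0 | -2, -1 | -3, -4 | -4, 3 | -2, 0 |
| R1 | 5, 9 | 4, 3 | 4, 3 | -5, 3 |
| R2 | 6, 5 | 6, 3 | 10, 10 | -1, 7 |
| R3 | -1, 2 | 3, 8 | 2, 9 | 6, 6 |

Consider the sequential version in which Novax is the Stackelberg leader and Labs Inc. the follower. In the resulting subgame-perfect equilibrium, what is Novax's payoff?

Labs Inc. best-responds to each possible Novax move:
- W → Labs Inc. plays R2 (best of -2, 5, 6, -1); Novax gets 5.
- X → Labs Inc. plays R2 (best of -3, 4, 6, 3); Novax gets 3.
- Y → Labs Inc. plays R2 (best of -4, 4, 10, 2); Novax gets 10.
- Z → Labs Inc. plays R3 (best of -2, -5, -1, 6); Novax gets 6.
Maximizing over 5, 3, 10, 6, Novax chooses Y. Subgame-perfect outcome: (R2, Y) with payoffs (10, 10).

10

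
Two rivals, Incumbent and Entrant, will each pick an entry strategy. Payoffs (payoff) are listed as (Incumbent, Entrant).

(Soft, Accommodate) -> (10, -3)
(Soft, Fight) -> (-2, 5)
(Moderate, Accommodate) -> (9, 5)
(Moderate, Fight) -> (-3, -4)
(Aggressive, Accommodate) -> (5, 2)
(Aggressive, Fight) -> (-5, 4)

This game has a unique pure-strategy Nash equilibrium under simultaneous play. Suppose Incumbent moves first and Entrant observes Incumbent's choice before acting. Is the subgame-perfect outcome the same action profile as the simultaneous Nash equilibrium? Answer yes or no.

Entrant best-responds to each possible Incumbent move:
- Soft → Entrant plays Fight (best of -3, 5); Incumbent gets -2.
- Moderate → Entrant plays Accommodate (best of 5, -4); Incumbent gets 9.
- Aggressive → Entrant plays Fight (best of 2, 4); Incumbent gets -5.
Among -2, 9, -5, the best is 9 at Moderate. Subgame-perfect outcome: (Moderate, Accommodate) with payoffs (9, 5).
Now find the simultaneous Nash equilibrium.
Incumbent's best replies: Accommodate→Soft; Fight→Soft.
Entrant's best replies: Soft→Fight; Moderate→Accommodate; Aggressive→Fight.
Only (Soft, Fight) has each player best-responding; Nash payoffs (-2, 5).
Sequential outcome (Moderate, Accommodate) differs from the Nash profile (Soft, Fight).

no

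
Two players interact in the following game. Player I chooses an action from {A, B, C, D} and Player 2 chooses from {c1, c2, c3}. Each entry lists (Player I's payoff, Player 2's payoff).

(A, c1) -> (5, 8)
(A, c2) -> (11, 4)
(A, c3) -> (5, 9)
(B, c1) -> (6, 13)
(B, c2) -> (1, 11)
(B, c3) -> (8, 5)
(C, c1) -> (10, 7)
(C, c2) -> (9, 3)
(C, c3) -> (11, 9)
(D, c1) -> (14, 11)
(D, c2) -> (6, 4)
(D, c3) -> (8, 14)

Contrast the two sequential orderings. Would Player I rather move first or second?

If Player I leads: Player 2's best replies are A→c3, B→c1, C→c3, D→c3; Player I's induced payoffs 5, 6, 11, 8; outcome (C, c3), payoffs (11, 9).
If Player 2 leads: Player I's best replies are c1→D, c2→A, c3→C; Player 2's induced payoffs 11, 4, 9; outcome (D, c1), payoffs (14, 11).
Player I gets 11 moving first and 14 moving second, so Player I prefers to move second.

second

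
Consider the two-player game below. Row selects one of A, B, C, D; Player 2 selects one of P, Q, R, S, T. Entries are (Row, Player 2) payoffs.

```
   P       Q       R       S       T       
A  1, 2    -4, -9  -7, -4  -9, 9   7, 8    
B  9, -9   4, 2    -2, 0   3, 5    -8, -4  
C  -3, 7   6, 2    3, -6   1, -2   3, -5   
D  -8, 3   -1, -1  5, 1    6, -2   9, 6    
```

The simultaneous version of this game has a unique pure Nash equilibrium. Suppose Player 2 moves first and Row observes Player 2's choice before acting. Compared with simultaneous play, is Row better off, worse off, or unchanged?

Row best-responds to each possible Player 2 move:
- P: Row compares 1, 9, -3, -8 and picks B; Player 2 would get -9.
- Q: Row compares -4, 4, 6, -1 and picks C; Player 2 would get 2.
- R: Row compares -7, -2, 3, 5 and picks D; Player 2 would get 1.
- S: Row compares -9, 3, 1, 6 and picks D; Player 2 would get -2.
- T: Row compares 7, -8, 3, 9 and picks D; Player 2 would get 6.
Maximizing over -9, 2, 1, -2, 6, Player 2 chooses T. Subgame-perfect outcome: (D, T) with payoffs (9, 6).
For the simultaneous game, intersect best replies.
Row's best replies: P→B; Q→C; R→D; S→D; T→D.
Player 2's best replies: A→S; B→S; C→P; D→T.
Only (D, T) has each player best-responding; Nash payoffs (9, 6).
Row earns 9 sequentially versus 9 at the Nash outcome: unchanged.

unchanged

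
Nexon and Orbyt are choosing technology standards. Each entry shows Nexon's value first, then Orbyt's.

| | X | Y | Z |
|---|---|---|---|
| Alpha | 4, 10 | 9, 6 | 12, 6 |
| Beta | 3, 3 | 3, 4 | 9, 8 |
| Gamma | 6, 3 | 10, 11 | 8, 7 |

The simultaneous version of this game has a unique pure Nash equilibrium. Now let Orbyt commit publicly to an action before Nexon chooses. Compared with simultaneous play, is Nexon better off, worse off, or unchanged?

unchanged

Solve by backward induction (Orbyt leads).
- X: BR = Gamma, leader payoff 3.
- Y: BR = Gamma, leader payoff 11.
- Z: BR = Alpha, leader payoff 6.
Orbyt's induced payoffs are 3, 11, 6, so Orbyt commits to Y. Subgame-perfect outcome: (Gamma, Y) with payoffs (10, 11).
Under simultaneous play:
Nexon's best replies: X→Gamma; Y→Gamma; Z→Alpha.
Orbyt's best replies: Alpha→X; Beta→Z; Gamma→Y.
The unique mutual best reply is (Gamma, Y), giving (10, 11).
Nexon earns 10 sequentially versus 10 at the Nash outcome: unchanged.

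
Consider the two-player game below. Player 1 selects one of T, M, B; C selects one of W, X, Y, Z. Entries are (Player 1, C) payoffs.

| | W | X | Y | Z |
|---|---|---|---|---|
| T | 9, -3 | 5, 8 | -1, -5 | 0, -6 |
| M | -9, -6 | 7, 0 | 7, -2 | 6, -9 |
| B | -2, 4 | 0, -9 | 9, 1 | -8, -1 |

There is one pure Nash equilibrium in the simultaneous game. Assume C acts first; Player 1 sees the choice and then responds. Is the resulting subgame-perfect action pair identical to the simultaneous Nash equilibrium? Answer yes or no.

Work backward from Player 1's decision.
- W: Player 1 compares 9, -9, -2 and picks T; C would get -3.
- X: Player 1 compares 5, 7, 0 and picks M; C would get 0.
- Y: Player 1 compares -1, 7, 9 and picks B; C would get 1.
- Z: Player 1 compares 0, 6, -8 and picks M; C would get -9.
Among -3, 0, 1, -9, the best is 1 at Y. Subgame-perfect outcome: (B, Y) with payoffs (9, 1).
Now find the simultaneous Nash equilibrium.
Player 1's best replies: W→T; X→M; Y→B; Z→M.
C's best replies: T→X; M→X; B→W.
Only (M, X) has each player best-responding; Nash payoffs (7, 0).
Sequential outcome (B, Y) differs from the Nash profile (M, X).

no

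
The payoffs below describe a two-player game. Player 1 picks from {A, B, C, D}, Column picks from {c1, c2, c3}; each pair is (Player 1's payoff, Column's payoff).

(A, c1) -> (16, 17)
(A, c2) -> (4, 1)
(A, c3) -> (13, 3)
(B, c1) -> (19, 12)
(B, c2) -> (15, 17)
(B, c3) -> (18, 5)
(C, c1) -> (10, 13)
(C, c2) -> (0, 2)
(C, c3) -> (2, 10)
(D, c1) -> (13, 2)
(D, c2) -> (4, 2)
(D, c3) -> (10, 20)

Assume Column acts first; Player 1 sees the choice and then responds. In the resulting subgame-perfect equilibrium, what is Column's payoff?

17

Backward induction with Column moving first.
- c1: Player 1 compares 16, 19, 10, 13 and picks B; Column would get 12.
- c2: Player 1 compares 4, 15, 0, 4 and picks B; Column would get 17.
- c3: Player 1 compares 13, 18, 2, 10 and picks B; Column would get 5.
Among 12, 17, 5, the best is 17 at c2. Subgame-perfect outcome: (B, c2) with payoffs (15, 17).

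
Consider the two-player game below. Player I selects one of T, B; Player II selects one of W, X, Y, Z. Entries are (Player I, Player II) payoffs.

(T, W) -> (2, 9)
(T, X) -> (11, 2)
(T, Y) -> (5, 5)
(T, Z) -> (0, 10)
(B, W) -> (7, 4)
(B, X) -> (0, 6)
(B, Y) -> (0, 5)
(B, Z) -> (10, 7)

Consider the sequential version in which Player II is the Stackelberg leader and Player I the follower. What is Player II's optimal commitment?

Z

Work backward from Player I's decision.
- W: Player I compares 2, 7 and picks B; Player II would get 4.
- X: Player I compares 11, 0 and picks T; Player II would get 2.
- Y: Player I compares 5, 0 and picks T; Player II would get 5.
- Z: Player I compares 0, 10 and picks B; Player II would get 7.
Player II's induced payoffs are 4, 2, 5, 7, so Player II commits to Z. Subgame-perfect outcome: (B, Z) with payoffs (10, 7).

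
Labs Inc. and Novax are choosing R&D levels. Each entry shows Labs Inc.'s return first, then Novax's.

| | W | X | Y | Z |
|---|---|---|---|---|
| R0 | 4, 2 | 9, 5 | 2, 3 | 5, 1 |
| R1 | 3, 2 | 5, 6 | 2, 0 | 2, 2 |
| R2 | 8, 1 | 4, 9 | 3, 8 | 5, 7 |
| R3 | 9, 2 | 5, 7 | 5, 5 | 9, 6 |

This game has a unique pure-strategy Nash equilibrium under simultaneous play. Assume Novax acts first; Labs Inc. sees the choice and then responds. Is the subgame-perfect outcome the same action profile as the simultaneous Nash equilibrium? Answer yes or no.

no

Labs Inc. best-responds to each possible Novax move:
- W: Labs Inc. compares 4, 3, 8, 9 and picks R3; Novax would get 2.
- X: Labs Inc. compares 9, 5, 4, 5 and picks R0; Novax would get 5.
- Y: Labs Inc. compares 2, 2, 3, 5 and picks R3; Novax would get 5.
- Z: Labs Inc. compares 5, 2, 5, 9 and picks R3; Novax would get 6.
Among 2, 5, 5, 6, the best is 6 at Z. Subgame-perfect outcome: (R3, Z) with payoffs (9, 6).
Now find the simultaneous Nash equilibrium.
Labs Inc.'s best replies: W→R3; X→R0; Y→R3; Z→R3.
Novax's best replies: R0→X; R1→X; R2→X; R3→X.
Only (R0, X) has each player best-responding; Nash payoffs (9, 5).
Sequential outcome (R3, Z) differs from the Nash profile (R0, X).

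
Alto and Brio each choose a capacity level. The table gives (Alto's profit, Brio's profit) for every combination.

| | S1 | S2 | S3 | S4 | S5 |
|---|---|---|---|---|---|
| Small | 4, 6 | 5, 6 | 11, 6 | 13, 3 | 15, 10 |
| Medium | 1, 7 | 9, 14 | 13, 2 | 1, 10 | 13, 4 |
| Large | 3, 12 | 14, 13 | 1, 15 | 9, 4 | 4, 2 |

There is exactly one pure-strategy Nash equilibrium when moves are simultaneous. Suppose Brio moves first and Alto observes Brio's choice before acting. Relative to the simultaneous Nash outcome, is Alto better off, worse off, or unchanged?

worse off

Solve by backward induction (Brio leads).
- S1: BR = Small, leader payoff 6.
- S2: BR = Large, leader payoff 13.
- S3: BR = Medium, leader payoff 2.
- S4: BR = Small, leader payoff 3.
- S5: BR = Small, leader payoff 10.
Among 6, 13, 2, 3, 10, the best is 13 at S2. Subgame-perfect outcome: (Large, S2) with payoffs (14, 13).
For the simultaneous game, intersect best replies.
Alto's best replies: S1→Small; S2→Large; S3→Medium; S4→Small; S5→Small.
Brio's best replies: Small→S5; Medium→S2; Large→S3.
The unique mutual best reply is (Small, S5), giving (15, 10).
Alto earns 14 sequentially versus 15 at the Nash outcome: worse off.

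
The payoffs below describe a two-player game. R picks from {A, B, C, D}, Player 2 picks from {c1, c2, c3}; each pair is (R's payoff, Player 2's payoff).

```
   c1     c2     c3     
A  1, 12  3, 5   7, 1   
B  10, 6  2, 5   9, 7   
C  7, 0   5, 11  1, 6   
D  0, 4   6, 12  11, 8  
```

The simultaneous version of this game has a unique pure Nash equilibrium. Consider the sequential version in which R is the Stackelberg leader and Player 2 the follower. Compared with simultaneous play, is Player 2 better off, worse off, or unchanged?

worse off

Player 2 best-responds to each possible R move:
- A → Player 2 plays c1 (best of 12, 5, 1); R gets 1.
- B → Player 2 plays c3 (best of 6, 5, 7); R gets 9.
- C → Player 2 plays c2 (best of 0, 11, 6); R gets 5.
- D → Player 2 plays c2 (best of 4, 12, 8); R gets 6.
Among 1, 9, 5, 6, the best is 9 at B. Subgame-perfect outcome: (B, c3) with payoffs (9, 7).
Now find the simultaneous Nash equilibrium.
R's best replies: c1→B; c2→D; c3→D.
Player 2's best replies: A→c1; B→c3; C→c2; D→c2.
The unique mutual best reply is (D, c2), giving (6, 12).
Player 2 earns 7 sequentially versus 12 at the Nash outcome: worse off.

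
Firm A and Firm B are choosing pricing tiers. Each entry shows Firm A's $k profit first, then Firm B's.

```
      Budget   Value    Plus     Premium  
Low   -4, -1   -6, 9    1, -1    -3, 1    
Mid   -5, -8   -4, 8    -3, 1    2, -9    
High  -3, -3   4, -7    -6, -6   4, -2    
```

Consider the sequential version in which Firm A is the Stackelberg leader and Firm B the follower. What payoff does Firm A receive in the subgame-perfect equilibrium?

4

Solve by backward induction (Firm A leads).
- Low → Firm B plays Value (best of -1, 9, -1, 1); Firm A gets -6.
- Mid → Firm B plays Value (best of -8, 8, 1, -9); Firm A gets -4.
- High → Firm B plays Premium (best of -3, -7, -6, -2); Firm A gets 4.
Firm A's induced payoffs are -6, -4, 4, so Firm A commits to High. Subgame-perfect outcome: (High, Premium) with payoffs (4, -2).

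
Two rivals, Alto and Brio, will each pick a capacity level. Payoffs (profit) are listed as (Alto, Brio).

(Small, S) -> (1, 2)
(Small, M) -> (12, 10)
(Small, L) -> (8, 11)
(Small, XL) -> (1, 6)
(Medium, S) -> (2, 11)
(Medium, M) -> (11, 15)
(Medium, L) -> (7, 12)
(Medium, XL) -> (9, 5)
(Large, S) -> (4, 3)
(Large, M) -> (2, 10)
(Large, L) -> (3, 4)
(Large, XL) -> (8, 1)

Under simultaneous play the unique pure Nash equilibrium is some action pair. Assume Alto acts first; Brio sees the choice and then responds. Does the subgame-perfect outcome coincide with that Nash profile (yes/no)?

no

Brio best-responds to each possible Alto move:
- Small → Brio plays L (best of 2, 10, 11, 6); Alto gets 8.
- Medium → Brio plays M (best of 11, 15, 12, 5); Alto gets 11.
- Large → Brio plays M (best of 3, 10, 4, 1); Alto gets 2.
Maximizing over 8, 11, 2, Alto chooses Medium. Subgame-perfect outcome: (Medium, M) with payoffs (11, 15).
Under simultaneous play:
Alto's best replies: S→Large; M→Small; L→Small; XL→Medium.
Brio's best replies: Small→L; Medium→M; Large→M.
The unique mutual best reply is (Small, L), giving (8, 11).
Sequential outcome (Medium, M) differs from the Nash profile (Small, L).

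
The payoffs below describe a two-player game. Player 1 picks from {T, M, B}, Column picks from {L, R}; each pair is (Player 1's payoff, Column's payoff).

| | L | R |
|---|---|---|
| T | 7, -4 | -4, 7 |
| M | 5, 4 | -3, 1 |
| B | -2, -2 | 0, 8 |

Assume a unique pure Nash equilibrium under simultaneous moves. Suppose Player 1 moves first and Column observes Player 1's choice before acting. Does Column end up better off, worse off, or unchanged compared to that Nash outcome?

Solve by backward induction (Player 1 leads).
- T: Column compares -4, 7 and picks R; Player 1 would get -4.
- M: Column compares 4, 1 and picks L; Player 1 would get 5.
- B: Column compares -2, 8 and picks R; Player 1 would get 0.
Among -4, 5, 0, the best is 5 at M. Subgame-perfect outcome: (M, L) with payoffs (5, 4).
Under simultaneous play:
Player 1's best replies: L→T; R→B.
Column's best replies: T→R; M→L; B→R.
Only (B, R) has each player best-responding; Nash payoffs (0, 8).
Column earns 4 sequentially versus 8 at the Nash outcome: worse off.

worse off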